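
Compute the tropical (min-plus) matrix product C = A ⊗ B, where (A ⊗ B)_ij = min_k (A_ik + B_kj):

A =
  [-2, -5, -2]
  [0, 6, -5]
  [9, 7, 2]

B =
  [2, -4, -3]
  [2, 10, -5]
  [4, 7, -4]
A ⊗ B =
  [-3, -6, -10]
  [-1, -4, -9]
  [6, 5, -2]

Apply the min-plus product entry-by-entry:
  C[0][0] = min over k of (A[0][0] + B[0][0] = -2 + 2 = 0, A[0][1] + B[1][0] = -5 + 2 = -3, A[0][2] + B[2][0] = -2 + 4 = 2) = -3 (attained at k = 1)
  C[0][1] = min over k of (A[0][0] + B[0][1] = -2 + -4 = -6, A[0][1] + B[1][1] = -5 + 10 = 5, A[0][2] + B[2][1] = -2 + 7 = 5) = -6 (attained at k = 0)
  C[0][2] = min over k of (A[0][0] + B[0][2] = -2 + -3 = -5, A[0][1] + B[1][2] = -5 + -5 = -10, A[0][2] + B[2][2] = -2 + -4 = -6) = -10 (attained at k = 1)
  C[1][0] = min over k of (A[1][0] + B[0][0] = 0 + 2 = 2, A[1][1] + B[1][0] = 6 + 2 = 8, A[1][2] + B[2][0] = -5 + 4 = -1) = -1 (attained at k = 2)
  C[1][1] = min over k of (A[1][0] + B[0][1] = 0 + -4 = -4, A[1][1] + B[1][1] = 6 + 10 = 16, A[1][2] + B[2][1] = -5 + 7 = 2) = -4 (attained at k = 0)
  C[1][2] = min over k of (A[1][0] + B[0][2] = 0 + -3 = -3, A[1][1] + B[1][2] = 6 + -5 = 1, A[1][2] + B[2][2] = -5 + -4 = -9) = -9 (attained at k = 2)
  C[2][0] = min over k of (A[2][0] + B[0][0] = 9 + 2 = 11, A[2][1] + B[1][0] = 7 + 2 = 9, A[2][2] + B[2][0] = 2 + 4 = 6) = 6 (attained at k = 2)
  C[2][1] = min over k of (A[2][0] + B[0][1] = 9 + -4 = 5, A[2][1] + B[1][1] = 7 + 10 = 17, A[2][2] + B[2][1] = 2 + 7 = 9) = 5 (attained at k = 0)
  C[2][2] = min over k of (A[2][0] + B[0][2] = 9 + -3 = 6, A[2][1] + B[1][2] = 7 + -5 = 2, A[2][2] + B[2][2] = 2 + -4 = -2) = -2 (attained at k = 2)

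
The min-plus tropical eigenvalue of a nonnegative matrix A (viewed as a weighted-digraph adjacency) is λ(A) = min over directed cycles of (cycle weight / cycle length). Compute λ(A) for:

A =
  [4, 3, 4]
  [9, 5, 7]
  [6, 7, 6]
λ(A) = 4

Enumerate directed cycles and compute their means (weight / length). Sample:
  cycle 0 → 0: weight = 4, length = 1, mean = 4/1 ≈ 4.000
  cycle 1 → 1: weight = 5, length = 1, mean = 5/1 ≈ 5.000
  cycle 2 → 2: weight = 6, length = 1, mean = 6/1 ≈ 6.000
  cycle 0 → 1 → 0: weight = 12, length = 2, mean = 12/2 ≈ 6.000
  cycle 0 → 2 → 0: weight = 10, length = 2, mean = 10/2 ≈ 5.000
  cycle 1 → 0 → 1: weight = 12, length = 2, mean = 12/2 ≈ 6.000
Minimum mean = 4.000, attained e.g. along the cycle 0 → 0 with weight 4 and length 1. So λ(A) = 4/1 = 4.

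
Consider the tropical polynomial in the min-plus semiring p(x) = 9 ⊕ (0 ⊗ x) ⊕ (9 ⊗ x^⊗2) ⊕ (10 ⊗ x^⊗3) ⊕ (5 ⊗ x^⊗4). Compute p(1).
p(1) = 1

A tropical monomial a ⊗ x^⊗i evaluates to a + i · x. Evaluating each term at x = 1:
  Term 0 contributes 9 + 0 · 1 = 9
  Term 1 contributes 0 + 1 · 1 = 1
  Term 2 contributes 9 + 2 · 1 = 11
  Term 3 contributes 10 + 3 · 1 = 13
  Term 4 contributes 5 + 4 · 1 = 9
p(1) = ⊕ of these = min[9, 1, 11, 13, 9] = 1.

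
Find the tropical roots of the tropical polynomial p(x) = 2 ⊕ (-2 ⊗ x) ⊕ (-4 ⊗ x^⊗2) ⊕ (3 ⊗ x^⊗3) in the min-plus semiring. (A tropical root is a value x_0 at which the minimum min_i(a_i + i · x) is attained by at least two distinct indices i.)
Roots: {-7, 2, 4}

Each tropical root is a break point of the lower envelope of the lines y = a_i + i · x (there are 4 lines, with slopes 0, 1, ..., 3). Only the lines that attain the minimum somewhere contribute to roots; other lines are dominated. Here the surviving (envelope) indices are i = 3, i = 2, i = 1, i = 0.
Intersections between consecutive envelope lines give the roots: for adjacent envelope indices i < j the intersection is x = (a_i − a_j) / (j − i). Reading off the sorted break points: {-7, 2, 4}.
Verification: at each break x_0, at least two indices attain the minimum of min_i(a_i + i · x_0).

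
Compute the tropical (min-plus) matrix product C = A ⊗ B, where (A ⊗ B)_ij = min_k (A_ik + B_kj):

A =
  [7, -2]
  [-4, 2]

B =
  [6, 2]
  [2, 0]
A ⊗ B =
  [0, -2]
  [2, -2]

Apply the min-plus product entry-by-entry:
  C[0][0] = min over k of (A[0][0] + B[0][0] = 7 + 6 = 13, A[0][1] + B[1][0] = -2 + 2 = 0) = 0 (attained at k = 1)
  C[0][1] = min over k of (A[0][0] + B[0][1] = 7 + 2 = 9, A[0][1] + B[1][1] = -2 + 0 = -2) = -2 (attained at k = 1)
  C[1][0] = min over k of (A[1][0] + B[0][0] = -4 + 6 = 2, A[1][1] + B[1][0] = 2 + 2 = 4) = 2 (attained at k = 0)
  C[1][1] = min over k of (A[1][0] + B[0][1] = -4 + 2 = -2, A[1][1] + B[1][1] = 2 + 0 = 2) = -2 (attained at k = 0)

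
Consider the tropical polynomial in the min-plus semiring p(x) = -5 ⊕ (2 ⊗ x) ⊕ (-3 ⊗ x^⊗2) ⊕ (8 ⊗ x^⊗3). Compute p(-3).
p(-3) = -9

A tropical monomial a ⊗ x^⊗i evaluates to a + i · x. Evaluating each term at x = -3:
  Term 0 contributes -5 + 0 · -3 = -5
  Term 1 contributes 2 + 1 · -3 = -1
  Term 2 contributes -3 + 2 · -3 = -9
  Term 3 contributes 8 + 3 · -3 = -1
p(-3) = ⊕ of these = min[-5, -1, -9, -1] = -9.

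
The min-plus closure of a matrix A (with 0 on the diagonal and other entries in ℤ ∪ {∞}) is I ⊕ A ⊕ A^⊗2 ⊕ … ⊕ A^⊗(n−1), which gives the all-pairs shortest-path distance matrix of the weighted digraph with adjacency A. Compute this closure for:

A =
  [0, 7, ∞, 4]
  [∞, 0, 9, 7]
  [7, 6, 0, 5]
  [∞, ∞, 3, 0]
Closure =
  [0, 7, 7, 4]
  [16, 0, 9, 7]
  [7, 6, 0, 5]
  [10, 9, 3, 0]

This is the Floyd-Warshall all-pairs shortest-path computation. For each intermediate vertex k = 0, 1, …, 3, update dist[i][j] ← min(dist[i][j], dist[i][k] + dist[k][j]). The final matrix gives, for each (i, j), the minimum total weight of any directed path from i to j (possibly empty when i = j).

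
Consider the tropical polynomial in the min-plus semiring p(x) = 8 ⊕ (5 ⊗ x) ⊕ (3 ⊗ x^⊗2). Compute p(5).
p(5) = 8

A tropical monomial a ⊗ x^⊗i evaluates to a + i · x. Evaluating each term at x = 5:
  Term 0 contributes 8 + 0 · 5 = 8
  Term 1 contributes 5 + 1 · 5 = 10
  Term 2 contributes 3 + 2 · 5 = 13
p(5) = ⊕ of these = min[8, 10, 13] = 8.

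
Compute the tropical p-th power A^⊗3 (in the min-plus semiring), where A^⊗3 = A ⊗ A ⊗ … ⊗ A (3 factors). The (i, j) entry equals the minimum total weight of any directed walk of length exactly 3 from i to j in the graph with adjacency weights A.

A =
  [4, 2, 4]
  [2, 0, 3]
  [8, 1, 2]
A^⊗3 =
  [4, 2, 5]
  [2, 0, 3]
  [3, 1, 4]

Each entry (A^⊗3)_ij equals the minimum over all length-3 walks i = v_0 → v_1 → … → v_3 = j of Σ_t A[v_t][v_{t+1}]. For example, for (i, j) = (0, 2) we minimise over 9 possible intermediate vertex sequences; the minimum is 5, attained along the walk 0 → 1 → 1 → 2.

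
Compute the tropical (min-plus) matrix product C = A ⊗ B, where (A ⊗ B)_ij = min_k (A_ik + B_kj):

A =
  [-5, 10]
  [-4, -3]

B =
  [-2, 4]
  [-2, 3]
A ⊗ B =
  [-7, -1]
  [-6, 0]

Apply the min-plus product entry-by-entry:
  C[0][0] = min over k of (A[0][0] + B[0][0] = -5 + -2 = -7, A[0][1] + B[1][0] = 10 + -2 = 8) = -7 (attained at k = 0)
  C[0][1] = min over k of (A[0][0] + B[0][1] = -5 + 4 = -1, A[0][1] + B[1][1] = 10 + 3 = 13) = -1 (attained at k = 0)
  C[1][0] = min over k of (A[1][0] + B[0][0] = -4 + -2 = -6, A[1][1] + B[1][0] = -3 + -2 = -5) = -6 (attained at k = 0)
  C[1][1] = min over k of (A[1][0] + B[0][1] = -4 + 4 = 0, A[1][1] + B[1][1] = -3 + 3 = 0) = 0 (attained at k = 0)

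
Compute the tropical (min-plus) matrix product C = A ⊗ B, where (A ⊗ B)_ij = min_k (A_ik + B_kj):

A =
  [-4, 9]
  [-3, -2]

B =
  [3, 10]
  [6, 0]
A ⊗ B =
  [-1, 6]
  [0, -2]

Apply the min-plus product entry-by-entry:
  C[0][0] = min over k of (A[0][0] + B[0][0] = -4 + 3 = -1, A[0][1] + B[1][0] = 9 + 6 = 15) = -1 (attained at k = 0)
  C[0][1] = min over k of (A[0][0] + B[0][1] = -4 + 10 = 6, A[0][1] + B[1][1] = 9 + 0 = 9) = 6 (attained at k = 0)
  C[1][0] = min over k of (A[1][0] + B[0][0] = -3 + 3 = 0, A[1][1] + B[1][0] = -2 + 6 = 4) = 0 (attained at k = 0)
  C[1][1] = min over k of (A[1][0] + B[0][1] = -3 + 10 = 7, A[1][1] + B[1][1] = -2 + 0 = -2) = -2 (attained at k = 1)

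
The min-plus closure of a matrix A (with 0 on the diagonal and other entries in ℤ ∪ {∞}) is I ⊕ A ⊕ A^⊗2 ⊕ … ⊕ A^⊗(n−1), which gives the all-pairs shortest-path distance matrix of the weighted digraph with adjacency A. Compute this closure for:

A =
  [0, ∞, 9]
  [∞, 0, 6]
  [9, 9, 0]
Closure =
  [0, 18, 9]
  [15, 0, 6]
  [9, 9, 0]

This is the Floyd-Warshall all-pairs shortest-path computation. For each intermediate vertex k = 0, 1, …, 2, update dist[i][j] ← min(dist[i][j], dist[i][k] + dist[k][j]). The final matrix gives, for each (i, j), the minimum total weight of any directed path from i to j (possibly empty when i = j).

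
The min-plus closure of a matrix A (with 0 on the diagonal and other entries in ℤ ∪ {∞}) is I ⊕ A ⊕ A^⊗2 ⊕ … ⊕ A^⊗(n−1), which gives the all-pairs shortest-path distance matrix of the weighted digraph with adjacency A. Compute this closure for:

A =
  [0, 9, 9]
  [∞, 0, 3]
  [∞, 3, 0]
Closure =
  [0, 9, 9]
  [∞, 0, 3]
  [∞, 3, 0]

This is the Floyd-Warshall all-pairs shortest-path computation. For each intermediate vertex k = 0, 1, …, 2, update dist[i][j] ← min(dist[i][j], dist[i][k] + dist[k][j]). The final matrix gives, for each (i, j), the minimum total weight of any directed path from i to j (possibly empty when i = j).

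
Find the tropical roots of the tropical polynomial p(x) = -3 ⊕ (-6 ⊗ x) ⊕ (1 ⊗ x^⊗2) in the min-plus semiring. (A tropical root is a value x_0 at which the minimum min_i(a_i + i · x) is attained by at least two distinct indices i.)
Roots: {-7, 3}

Each tropical root is a break point of the lower envelope of the lines y = a_i + i · x (there are 3 lines, with slopes 0, 1, ..., 2). Only the lines that attain the minimum somewhere contribute to roots; other lines are dominated. Here the surviving (envelope) indices are i = 2, i = 1, i = 0.
Intersections between consecutive envelope lines give the roots: for adjacent envelope indices i < j the intersection is x = (a_i − a_j) / (j − i). Reading off the sorted break points: {-7, 3}.
Verification: at each break x_0, at least two indices attain the minimum of min_i(a_i + i · x_0).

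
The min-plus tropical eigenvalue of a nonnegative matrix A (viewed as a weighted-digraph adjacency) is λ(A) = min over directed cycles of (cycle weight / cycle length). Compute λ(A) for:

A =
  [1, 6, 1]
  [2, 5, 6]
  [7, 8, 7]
λ(A) = 1

Enumerate directed cycles and compute their means (weight / length). Sample:
  cycle 0 → 0: weight = 1, length = 1, mean = 1/1 ≈ 1.000
  cycle 1 → 1: weight = 5, length = 1, mean = 5/1 ≈ 5.000
  cycle 2 → 2: weight = 7, length = 1, mean = 7/1 ≈ 7.000
  cycle 0 → 1 → 0: weight = 8, length = 2, mean = 8/2 ≈ 4.000
  cycle 0 → 2 → 0: weight = 8, length = 2, mean = 8/2 ≈ 4.000
  cycle 1 → 0 → 1: weight = 8, length = 2, mean = 8/2 ≈ 4.000
Minimum mean = 1.000, attained e.g. along the cycle 0 → 0 with weight 1 and length 1. So λ(A) = 1/1 = 1.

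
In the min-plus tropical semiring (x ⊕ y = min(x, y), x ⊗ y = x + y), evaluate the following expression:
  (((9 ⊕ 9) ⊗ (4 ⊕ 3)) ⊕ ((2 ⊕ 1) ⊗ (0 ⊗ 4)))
(((9 ⊕ 9) ⊗ (4 ⊕ 3)) ⊕ ((2 ⊕ 1) ⊗ (0 ⊗ 4))) = 5

Expand innermost to outermost. Recall ⊕ takes the minimum of its arguments and ⊗ takes their sum. Working out the expression (((9 ⊕ 9) ⊗ (4 ⊕ 3)) ⊕ ((2 ⊕ 1) ⊗ (0 ⊗ 4))) gives 5.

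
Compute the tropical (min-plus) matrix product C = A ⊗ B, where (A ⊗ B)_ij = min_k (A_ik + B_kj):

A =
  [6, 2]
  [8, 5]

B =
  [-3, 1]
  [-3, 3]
A ⊗ B =
  [-1, 5]
  [2, 8]

Apply the min-plus product entry-by-entry:
  C[0][0] = min over k of (A[0][0] + B[0][0] = 6 + -3 = 3, A[0][1] + B[1][0] = 2 + -3 = -1) = -1 (attained at k = 1)
  C[0][1] = min over k of (A[0][0] + B[0][1] = 6 + 1 = 7, A[0][1] + B[1][1] = 2 + 3 = 5) = 5 (attained at k = 1)
  C[1][0] = min over k of (A[1][0] + B[0][0] = 8 + -3 = 5, A[1][1] + B[1][0] = 5 + -3 = 2) = 2 (attained at k = 1)
  C[1][1] = min over k of (A[1][0] + B[0][1] = 8 + 1 = 9, A[1][1] + B[1][1] = 5 + 3 = 8) = 8 (attained at k = 1)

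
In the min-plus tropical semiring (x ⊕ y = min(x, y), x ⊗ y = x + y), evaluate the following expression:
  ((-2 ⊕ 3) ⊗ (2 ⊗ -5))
((-2 ⊕ 3) ⊗ (2 ⊗ -5)) = -5

Expand innermost to outermost. Recall ⊕ takes the minimum of its arguments and ⊗ takes their sum. Working out the expression ((-2 ⊕ 3) ⊗ (2 ⊗ -5)) gives -5.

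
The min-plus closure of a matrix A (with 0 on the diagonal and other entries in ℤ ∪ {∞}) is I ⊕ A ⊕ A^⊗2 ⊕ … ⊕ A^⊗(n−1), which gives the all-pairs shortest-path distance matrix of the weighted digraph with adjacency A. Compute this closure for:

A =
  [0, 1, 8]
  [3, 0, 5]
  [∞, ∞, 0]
Closure =
  [0, 1, 6]
  [3, 0, 5]
  [∞, ∞, 0]

This is the Floyd-Warshall all-pairs shortest-path computation. For each intermediate vertex k = 0, 1, …, 2, update dist[i][j] ← min(dist[i][j], dist[i][k] + dist[k][j]). The final matrix gives, for each (i, j), the minimum total weight of any directed path from i to j (possibly empty when i = j).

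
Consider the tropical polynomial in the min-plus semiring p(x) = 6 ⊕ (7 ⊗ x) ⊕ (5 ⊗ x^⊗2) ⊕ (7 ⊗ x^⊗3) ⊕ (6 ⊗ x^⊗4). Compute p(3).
p(3) = 6

A tropical monomial a ⊗ x^⊗i evaluates to a + i · x. Evaluating each term at x = 3:
  Term 0 contributes 6 + 0 · 3 = 6
  Term 1 contributes 7 + 1 · 3 = 10
  Term 2 contributes 5 + 2 · 3 = 11
  Term 3 contributes 7 + 3 · 3 = 16
  Term 4 contributes 6 + 4 · 3 = 18
p(3) = ⊕ of these = min[6, 10, 11, 16, 18] = 6.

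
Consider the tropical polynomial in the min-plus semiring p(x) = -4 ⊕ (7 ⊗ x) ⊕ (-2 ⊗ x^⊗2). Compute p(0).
p(0) = -4

A tropical monomial a ⊗ x^⊗i evaluates to a + i · x. Evaluating each term at x = 0:
  Term 0 contributes -4 + 0 · 0 = -4
  Term 1 contributes 7 + 1 · 0 = 7
  Term 2 contributes -2 + 2 · 0 = -2
p(0) = ⊕ of these = min[-4, 7, -2] = -4.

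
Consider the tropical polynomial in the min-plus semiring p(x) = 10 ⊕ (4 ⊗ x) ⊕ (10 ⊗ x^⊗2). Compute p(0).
p(0) = 4

A tropical monomial a ⊗ x^⊗i evaluates to a + i · x. Evaluating each term at x = 0:
  Term 0 contributes 10 + 0 · 0 = 10
  Term 1 contributes 4 + 1 · 0 = 4
  Term 2 contributes 10 + 2 · 0 = 10
p(0) = ⊕ of these = min[10, 4, 10] = 4.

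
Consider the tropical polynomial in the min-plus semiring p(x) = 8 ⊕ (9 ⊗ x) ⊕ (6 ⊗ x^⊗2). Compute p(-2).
p(-2) = 2

A tropical monomial a ⊗ x^⊗i evaluates to a + i · x. Evaluating each term at x = -2:
  Term 0 contributes 8 + 0 · -2 = 8
  Term 1 contributes 9 + 1 · -2 = 7
  Term 2 contributes 6 + 2 · -2 = 2
p(-2) = ⊕ of these = min[8, 7, 2] = 2.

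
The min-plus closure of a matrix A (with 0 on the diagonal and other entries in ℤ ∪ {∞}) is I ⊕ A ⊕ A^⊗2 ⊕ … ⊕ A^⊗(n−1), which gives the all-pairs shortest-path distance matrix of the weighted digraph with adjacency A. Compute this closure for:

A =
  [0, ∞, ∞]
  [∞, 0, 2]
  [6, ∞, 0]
Closure =
  [0, ∞, ∞]
  [8, 0, 2]
  [6, ∞, 0]

This is the Floyd-Warshall all-pairs shortest-path computation. For each intermediate vertex k = 0, 1, …, 2, update dist[i][j] ← min(dist[i][j], dist[i][k] + dist[k][j]). The final matrix gives, for each (i, j), the minimum total weight of any directed path from i to j (possibly empty when i = j).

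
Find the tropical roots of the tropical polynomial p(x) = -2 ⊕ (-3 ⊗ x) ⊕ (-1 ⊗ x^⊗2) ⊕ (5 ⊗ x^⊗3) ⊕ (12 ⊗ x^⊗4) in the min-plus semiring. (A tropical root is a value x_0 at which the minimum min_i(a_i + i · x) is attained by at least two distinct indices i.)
Roots: {-7, -6, -2, 1}

Each tropical root is a break point of the lower envelope of the lines y = a_i + i · x (there are 5 lines, with slopes 0, 1, ..., 4). Only the lines that attain the minimum somewhere contribute to roots; other lines are dominated. Here the surviving (envelope) indices are i = 4, i = 3, i = 2, i = 1, i = 0.
Intersections between consecutive envelope lines give the roots: for adjacent envelope indices i < j the intersection is x = (a_i − a_j) / (j − i). Reading off the sorted break points: {-7, -6, -2, 1}.
Verification: at each break x_0, at least two indices attain the minimum of min_i(a_i + i · x_0).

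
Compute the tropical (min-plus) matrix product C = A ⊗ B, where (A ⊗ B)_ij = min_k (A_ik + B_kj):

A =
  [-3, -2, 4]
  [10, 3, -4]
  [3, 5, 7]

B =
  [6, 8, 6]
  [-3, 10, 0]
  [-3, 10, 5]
A ⊗ B =
  [-5, 5, -2]
  [-7, 6, 1]
  [2, 11, 5]

Apply the min-plus product entry-by-entry:
  C[0][0] = min over k of (A[0][0] + B[0][0] = -3 + 6 = 3, A[0][1] + B[1][0] = -2 + -3 = -5, A[0][2] + B[2][0] = 4 + -3 = 1) = -5 (attained at k = 1)
  C[0][1] = min over k of (A[0][0] + B[0][1] = -3 + 8 = 5, A[0][1] + B[1][1] = -2 + 10 = 8, A[0][2] + B[2][1] = 4 + 10 = 14) = 5 (attained at k = 0)
  C[0][2] = min over k of (A[0][0] + B[0][2] = -3 + 6 = 3, A[0][1] + B[1][2] = -2 + 0 = -2, A[0][2] + B[2][2] = 4 + 5 = 9) = -2 (attained at k = 1)
  C[1][0] = min over k of (A[1][0] + B[0][0] = 10 + 6 = 16, A[1][1] + B[1][0] = 3 + -3 = 0, A[1][2] + B[2][0] = -4 + -3 = -7) = -7 (attained at k = 2)
  C[1][1] = min over k of (A[1][0] + B[0][1] = 10 + 8 = 18, A[1][1] + B[1][1] = 3 + 10 = 13, A[1][2] + B[2][1] = -4 + 10 = 6) = 6 (attained at k = 2)
  C[1][2] = min over k of (A[1][0] + B[0][2] = 10 + 6 = 16, A[1][1] + B[1][2] = 3 + 0 = 3, A[1][2] + B[2][2] = -4 + 5 = 1) = 1 (attained at k = 2)
  C[2][0] = min over k of (A[2][0] + B[0][0] = 3 + 6 = 9, A[2][1] + B[1][0] = 5 + -3 = 2, A[2][2] + B[2][0] = 7 + -3 = 4) = 2 (attained at k = 1)
  C[2][1] = min over k of (A[2][0] + B[0][1] = 3 + 8 = 11, A[2][1] + B[1][1] = 5 + 10 = 15, A[2][2] + B[2][1] = 7 + 10 = 17) = 11 (attained at k = 0)
  C[2][2] = min over k of (A[2][0] + B[0][2] = 3 + 6 = 9, A[2][1] + B[1][2] = 5 + 0 = 5, A[2][2] + B[2][2] = 7 + 5 = 12) = 5 (attained at k = 1)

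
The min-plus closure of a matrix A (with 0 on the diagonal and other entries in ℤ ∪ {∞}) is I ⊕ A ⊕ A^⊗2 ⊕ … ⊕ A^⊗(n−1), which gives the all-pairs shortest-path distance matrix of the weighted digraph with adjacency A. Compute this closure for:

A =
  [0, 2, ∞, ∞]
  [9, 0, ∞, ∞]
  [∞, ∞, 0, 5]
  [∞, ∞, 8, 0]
Closure =
  [0, 2, ∞, ∞]
  [9, 0, ∞, ∞]
  [∞, ∞, 0, 5]
  [∞, ∞, 8, 0]

This is the Floyd-Warshall all-pairs shortest-path computation. For each intermediate vertex k = 0, 1, …, 3, update dist[i][j] ← min(dist[i][j], dist[i][k] + dist[k][j]). The final matrix gives, for each (i, j), the minimum total weight of any directed path from i to j (possibly empty when i = j).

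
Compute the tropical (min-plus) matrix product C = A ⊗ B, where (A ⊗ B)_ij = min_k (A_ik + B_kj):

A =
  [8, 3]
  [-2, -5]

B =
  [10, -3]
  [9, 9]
A ⊗ B =
  [12, 5]
  [4, -5]

Apply the min-plus product entry-by-entry:
  C[0][0] = min over k of (A[0][0] + B[0][0] = 8 + 10 = 18, A[0][1] + B[1][0] = 3 + 9 = 12) = 12 (attained at k = 1)
  C[0][1] = min over k of (A[0][0] + B[0][1] = 8 + -3 = 5, A[0][1] + B[1][1] = 3 + 9 = 12) = 5 (attained at k = 0)
  C[1][0] = min over k of (A[1][0] + B[0][0] = -2 + 10 = 8, A[1][1] + B[1][0] = -5 + 9 = 4) = 4 (attained at k = 1)
  C[1][1] = min over k of (A[1][0] + B[0][1] = -2 + -3 = -5, A[1][1] + B[1][1] = -5 + 9 = 4) = -5 (attained at k = 0)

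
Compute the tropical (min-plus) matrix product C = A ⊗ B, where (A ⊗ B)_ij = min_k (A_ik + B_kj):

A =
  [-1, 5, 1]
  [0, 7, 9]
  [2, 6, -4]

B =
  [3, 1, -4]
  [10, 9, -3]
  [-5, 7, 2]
A ⊗ B =
  [-4, 0, -5]
  [3, 1, -4]
  [-9, 3, -2]

Apply the min-plus product entry-by-entry:
  C[0][0] = min over k of (A[0][0] + B[0][0] = -1 + 3 = 2, A[0][1] + B[1][0] = 5 + 10 = 15, A[0][2] + B[2][0] = 1 + -5 = -4) = -4 (attained at k = 2)
  C[0][1] = min over k of (A[0][0] + B[0][1] = -1 + 1 = 0, A[0][1] + B[1][1] = 5 + 9 = 14, A[0][2] + B[2][1] = 1 + 7 = 8) = 0 (attained at k = 0)
  C[0][2] = min over k of (A[0][0] + B[0][2] = -1 + -4 = -5, A[0][1] + B[1][2] = 5 + -3 = 2, A[0][2] + B[2][2] = 1 + 2 = 3) = -5 (attained at k = 0)
  C[1][0] = min over k of (A[1][0] + B[0][0] = 0 + 3 = 3, A[1][1] + B[1][0] = 7 + 10 = 17, A[1][2] + B[2][0] = 9 + -5 = 4) = 3 (attained at k = 0)
  C[1][1] = min over k of (A[1][0] + B[0][1] = 0 + 1 = 1, A[1][1] + B[1][1] = 7 + 9 = 16, A[1][2] + B[2][1] = 9 + 7 = 16) = 1 (attained at k = 0)
  C[1][2] = min over k of (A[1][0] + B[0][2] = 0 + -4 = -4, A[1][1] + B[1][2] = 7 + -3 = 4, A[1][2] + B[2][2] = 9 + 2 = 11) = -4 (attained at k = 0)
  C[2][0] = min over k of (A[2][0] + B[0][0] = 2 + 3 = 5, A[2][1] + B[1][0] = 6 + 10 = 16, A[2][2] + B[2][0] = -4 + -5 = -9) = -9 (attained at k = 2)
  C[2][1] = min over k of (A[2][0] + B[0][1] = 2 + 1 = 3, A[2][1] + B[1][1] = 6 + 9 = 15, A[2][2] + B[2][1] = -4 + 7 = 3) = 3 (attained at k = 0)
  C[2][2] = min over k of (A[2][0] + B[0][2] = 2 + -4 = -2, A[2][1] + B[1][2] = 6 + -3 = 3, A[2][2] + B[2][2] = -4 + 2 = -2) = -2 (attained at k = 0)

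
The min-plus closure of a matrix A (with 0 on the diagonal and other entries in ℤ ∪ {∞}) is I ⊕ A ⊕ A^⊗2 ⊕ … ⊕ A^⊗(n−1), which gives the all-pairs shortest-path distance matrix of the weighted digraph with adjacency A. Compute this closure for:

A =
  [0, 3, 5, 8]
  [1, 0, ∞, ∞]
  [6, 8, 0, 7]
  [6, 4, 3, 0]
Closure =
  [0, 3, 5, 8]
  [1, 0, 6, 9]
  [6, 8, 0, 7]
  [5, 4, 3, 0]

This is the Floyd-Warshall all-pairs shortest-path computation. For each intermediate vertex k = 0, 1, …, 3, update dist[i][j] ← min(dist[i][j], dist[i][k] + dist[k][j]). The final matrix gives, for each (i, j), the minimum total weight of any directed path from i to j (possibly empty when i = j).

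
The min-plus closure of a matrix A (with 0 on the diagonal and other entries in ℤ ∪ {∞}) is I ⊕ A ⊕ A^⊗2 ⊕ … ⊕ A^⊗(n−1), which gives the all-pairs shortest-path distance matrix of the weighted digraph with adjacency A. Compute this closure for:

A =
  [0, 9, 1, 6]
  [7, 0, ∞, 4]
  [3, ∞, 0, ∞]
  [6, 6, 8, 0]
Closure =
  [0, 9, 1, 6]
  [7, 0, 8, 4]
  [3, 12, 0, 9]
  [6, 6, 7, 0]

This is the Floyd-Warshall all-pairs shortest-path computation. For each intermediate vertex k = 0, 1, …, 3, update dist[i][j] ← min(dist[i][j], dist[i][k] + dist[k][j]). The final matrix gives, for each (i, j), the minimum total weight of any directed path from i to j (possibly empty when i = j).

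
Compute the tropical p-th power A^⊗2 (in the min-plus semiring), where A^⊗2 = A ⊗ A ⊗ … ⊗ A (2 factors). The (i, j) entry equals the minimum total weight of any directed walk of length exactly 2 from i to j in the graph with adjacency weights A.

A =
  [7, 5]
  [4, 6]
A^⊗2 =
  [9, 11]
  [10, 9]

Each entry (A^⊗2)_ij equals the minimum over all length-2 walks i = v_0 → v_1 → … → v_2 = j of Σ_t A[v_t][v_{t+1}]. For example, for (i, j) = (0, 1) we minimise over 2 possible intermediate vertex sequences; the minimum is 11, attained along the walk 0 → 1 → 1.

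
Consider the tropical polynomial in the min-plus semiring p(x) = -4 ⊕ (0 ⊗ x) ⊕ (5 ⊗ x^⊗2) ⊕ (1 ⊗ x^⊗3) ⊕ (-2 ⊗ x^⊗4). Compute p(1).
p(1) = -4

A tropical monomial a ⊗ x^⊗i evaluates to a + i · x. Evaluating each term at x = 1:
  Term 0 contributes -4 + 0 · 1 = -4
  Term 1 contributes 0 + 1 · 1 = 1
  Term 2 contributes 5 + 2 · 1 = 7
  Term 3 contributes 1 + 3 · 1 = 4
  Term 4 contributes -2 + 4 · 1 = 2
p(1) = ⊕ of these = min[-4, 1, 7, 4, 2] = -4.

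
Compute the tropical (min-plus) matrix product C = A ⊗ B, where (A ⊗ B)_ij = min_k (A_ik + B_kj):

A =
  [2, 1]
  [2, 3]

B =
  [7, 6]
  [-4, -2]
A ⊗ B =
  [-3, -1]
  [-1, 1]

Apply the min-plus product entry-by-entry:
  C[0][0] = min over k of (A[0][0] + B[0][0] = 2 + 7 = 9, A[0][1] + B[1][0] = 1 + -4 = -3) = -3 (attained at k = 1)
  C[0][1] = min over k of (A[0][0] + B[0][1] = 2 + 6 = 8, A[0][1] + B[1][1] = 1 + -2 = -1) = -1 (attained at k = 1)
  C[1][0] = min over k of (A[1][0] + B[0][0] = 2 + 7 = 9, A[1][1] + B[1][0] = 3 + -4 = -1) = -1 (attained at k = 1)
  C[1][1] = min over k of (A[1][0] + B[0][1] = 2 + 6 = 8, A[1][1] + B[1][1] = 3 + -2 = 1) = 1 (attained at k = 1)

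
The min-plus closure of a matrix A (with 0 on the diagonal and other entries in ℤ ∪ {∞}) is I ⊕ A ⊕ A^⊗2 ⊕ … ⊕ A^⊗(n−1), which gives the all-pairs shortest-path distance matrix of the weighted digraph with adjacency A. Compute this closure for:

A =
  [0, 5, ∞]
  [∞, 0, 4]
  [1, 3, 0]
Closure =
  [0, 5, 9]
  [5, 0, 4]
  [1, 3, 0]

This is the Floyd-Warshall all-pairs shortest-path computation. For each intermediate vertex k = 0, 1, …, 2, update dist[i][j] ← min(dist[i][j], dist[i][k] + dist[k][j]). The final matrix gives, for each (i, j), the minimum total weight of any directed path from i to j (possibly empty when i = j).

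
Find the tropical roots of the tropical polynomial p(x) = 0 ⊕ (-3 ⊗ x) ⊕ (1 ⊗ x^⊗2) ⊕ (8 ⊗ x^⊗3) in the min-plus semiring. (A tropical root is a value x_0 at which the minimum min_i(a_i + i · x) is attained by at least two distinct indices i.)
Roots: {-7, -4, 3}

Each tropical root is a break point of the lower envelope of the lines y = a_i + i · x (there are 4 lines, with slopes 0, 1, ..., 3). Only the lines that attain the minimum somewhere contribute to roots; other lines are dominated. Here the surviving (envelope) indices are i = 3, i = 2, i = 1, i = 0.
Intersections between consecutive envelope lines give the roots: for adjacent envelope indices i < j the intersection is x = (a_i − a_j) / (j − i). Reading off the sorted break points: {-7, -4, 3}.
Verification: at each break x_0, at least two indices attain the minimum of min_i(a_i + i · x_0).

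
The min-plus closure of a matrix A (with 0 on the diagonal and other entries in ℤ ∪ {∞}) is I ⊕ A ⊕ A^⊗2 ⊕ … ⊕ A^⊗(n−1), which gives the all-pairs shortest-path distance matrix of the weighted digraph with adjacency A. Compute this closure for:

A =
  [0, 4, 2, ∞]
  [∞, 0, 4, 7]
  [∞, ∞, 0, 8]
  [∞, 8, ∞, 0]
Closure =
  [0, 4, 2, 10]
  [∞, 0, 4, 7]
  [∞, 16, 0, 8]
  [∞, 8, 12, 0]

This is the Floyd-Warshall all-pairs shortest-path computation. For each intermediate vertex k = 0, 1, …, 3, update dist[i][j] ← min(dist[i][j], dist[i][k] + dist[k][j]). The final matrix gives, for each (i, j), the minimum total weight of any directed path from i to j (possibly empty when i = j).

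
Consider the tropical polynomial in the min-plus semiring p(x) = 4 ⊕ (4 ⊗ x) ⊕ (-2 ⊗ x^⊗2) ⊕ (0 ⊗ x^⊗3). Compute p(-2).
p(-2) = -6

A tropical monomial a ⊗ x^⊗i evaluates to a + i · x. Evaluating each term at x = -2:
  Term 0 contributes 4 + 0 · -2 = 4
  Term 1 contributes 4 + 1 · -2 = 2
  Term 2 contributes -2 + 2 · -2 = -6
  Term 3 contributes 0 + 3 · -2 = -6
p(-2) = ⊕ of these = min[4, 2, -6, -6] = -6.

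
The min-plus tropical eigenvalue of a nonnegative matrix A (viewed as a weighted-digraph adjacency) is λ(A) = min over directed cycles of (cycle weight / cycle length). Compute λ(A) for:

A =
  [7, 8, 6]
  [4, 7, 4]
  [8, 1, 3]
λ(A) = 5/2

Enumerate directed cycles and compute their means (weight / length). Sample:
  cycle 0 → 0: weight = 7, length = 1, mean = 7/1 ≈ 7.000
  cycle 1 → 1: weight = 7, length = 1, mean = 7/1 ≈ 7.000
  cycle 2 → 2: weight = 3, length = 1, mean = 3/1 ≈ 3.000
  cycle 0 → 1 → 0: weight = 12, length = 2, mean = 12/2 ≈ 6.000
  cycle 0 → 2 → 0: weight = 14, length = 2, mean = 14/2 ≈ 7.000
  cycle 1 → 0 → 1: weight = 12, length = 2, mean = 12/2 ≈ 6.000
Minimum mean = 2.500, attained e.g. along the cycle 1 → 2 → 1 with weight 5 and length 2. So λ(A) = 5/2 = 5/2.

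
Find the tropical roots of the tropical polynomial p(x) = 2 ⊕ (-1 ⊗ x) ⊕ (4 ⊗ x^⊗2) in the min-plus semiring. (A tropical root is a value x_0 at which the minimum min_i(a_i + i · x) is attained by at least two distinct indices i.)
Roots: {-5, 3}

Each tropical root is a break point of the lower envelope of the lines y = a_i + i · x (there are 3 lines, with slopes 0, 1, ..., 2). Only the lines that attain the minimum somewhere contribute to roots; other lines are dominated. Here the surviving (envelope) indices are i = 2, i = 1, i = 0.
Intersections between consecutive envelope lines give the roots: for adjacent envelope indices i < j the intersection is x = (a_i − a_j) / (j − i). Reading off the sorted break points: {-5, 3}.
Verification: at each break x_0, at least two indices attain the minimum of min_i(a_i + i · x_0).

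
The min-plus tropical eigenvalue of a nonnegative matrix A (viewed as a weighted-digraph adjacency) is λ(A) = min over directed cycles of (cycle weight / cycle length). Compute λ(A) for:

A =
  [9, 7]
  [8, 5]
λ(A) = 5

Enumerate directed cycles and compute their means (weight / length). Sample:
  cycle 0 → 0: weight = 9, length = 1, mean = 9/1 ≈ 9.000
  cycle 1 → 1: weight = 5, length = 1, mean = 5/1 ≈ 5.000
  cycle 0 → 1 → 0: weight = 15, length = 2, mean = 15/2 ≈ 7.500
  cycle 1 → 0 → 1: weight = 15, length = 2, mean = 15/2 ≈ 7.500
Minimum mean = 5.000, attained e.g. along the cycle 1 → 1 with weight 5 and length 1. So λ(A) = 5/1 = 5.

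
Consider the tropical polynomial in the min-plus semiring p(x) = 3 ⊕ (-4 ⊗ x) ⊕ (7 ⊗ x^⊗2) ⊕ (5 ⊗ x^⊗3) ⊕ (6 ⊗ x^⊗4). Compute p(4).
p(4) = 0

A tropical monomial a ⊗ x^⊗i evaluates to a + i · x. Evaluating each term at x = 4:
  Term 0 contributes 3 + 0 · 4 = 3
  Term 1 contributes -4 + 1 · 4 = 0
  Term 2 contributes 7 + 2 · 4 = 15
  Term 3 contributes 5 + 3 · 4 = 17
  Term 4 contributes 6 + 4 · 4 = 22
p(4) = ⊕ of these = min[3, 0, 15, 17, 22] = 0.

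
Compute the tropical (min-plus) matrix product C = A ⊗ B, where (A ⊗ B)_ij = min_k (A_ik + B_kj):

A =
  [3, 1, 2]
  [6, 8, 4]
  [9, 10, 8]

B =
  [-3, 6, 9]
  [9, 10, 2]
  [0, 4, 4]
A ⊗ B =
  [0, 6, 3]
  [3, 8, 8]
  [6, 12, 12]

Apply the min-plus product entry-by-entry:
  C[0][0] = min over k of (A[0][0] + B[0][0] = 3 + -3 = 0, A[0][1] + B[1][0] = 1 + 9 = 10, A[0][2] + B[2][0] = 2 + 0 = 2) = 0 (attained at k = 0)
  C[0][1] = min over k of (A[0][0] + B[0][1] = 3 + 6 = 9, A[0][1] + B[1][1] = 1 + 10 = 11, A[0][2] + B[2][1] = 2 + 4 = 6) = 6 (attained at k = 2)
  C[0][2] = min over k of (A[0][0] + B[0][2] = 3 + 9 = 12, A[0][1] + B[1][2] = 1 + 2 = 3, A[0][2] + B[2][2] = 2 + 4 = 6) = 3 (attained at k = 1)
  C[1][0] = min over k of (A[1][0] + B[0][0] = 6 + -3 = 3, A[1][1] + B[1][0] = 8 + 9 = 17, A[1][2] + B[2][0] = 4 + 0 = 4) = 3 (attained at k = 0)
  C[1][1] = min over k of (A[1][0] + B[0][1] = 6 + 6 = 12, A[1][1] + B[1][1] = 8 + 10 = 18, A[1][2] + B[2][1] = 4 + 4 = 8) = 8 (attained at k = 2)
  C[1][2] = min over k of (A[1][0] + B[0][2] = 6 + 9 = 15, A[1][1] + B[1][2] = 8 + 2 = 10, A[1][2] + B[2][2] = 4 + 4 = 8) = 8 (attained at k = 2)
  C[2][0] = min over k of (A[2][0] + B[0][0] = 9 + -3 = 6, A[2][1] + B[1][0] = 10 + 9 = 19, A[2][2] + B[2][0] = 8 + 0 = 8) = 6 (attained at k = 0)
  C[2][1] = min over k of (A[2][0] + B[0][1] = 9 + 6 = 15, A[2][1] + B[1][1] = 10 + 10 = 20, A[2][2] + B[2][1] = 8 + 4 = 12) = 12 (attained at k = 2)
  C[2][2] = min over k of (A[2][0] + B[0][2] = 9 + 9 = 18, A[2][1] + B[1][2] = 10 + 2 = 12, A[2][2] + B[2][2] = 8 + 4 = 12) = 12 (attained at k = 1)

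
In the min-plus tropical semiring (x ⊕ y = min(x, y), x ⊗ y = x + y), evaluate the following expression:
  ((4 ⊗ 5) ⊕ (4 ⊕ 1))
((4 ⊗ 5) ⊕ (4 ⊕ 1)) = 1

Expand innermost to outermost. Recall ⊕ takes the minimum of its arguments and ⊗ takes their sum. Working out the expression ((4 ⊗ 5) ⊕ (4 ⊕ 1)) gives 1.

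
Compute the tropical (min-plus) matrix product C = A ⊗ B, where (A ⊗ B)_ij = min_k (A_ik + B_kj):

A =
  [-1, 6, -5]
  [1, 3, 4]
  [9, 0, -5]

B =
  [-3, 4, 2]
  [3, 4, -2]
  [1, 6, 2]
A ⊗ B =
  [-4, 1, -3]
  [-2, 5, 1]
  [-4, 1, -3]

Apply the min-plus product entry-by-entry:
  C[0][0] = min over k of (A[0][0] + B[0][0] = -1 + -3 = -4, A[0][1] + B[1][0] = 6 + 3 = 9, A[0][2] + B[2][0] = -5 + 1 = -4) = -4 (attained at k = 0)
  C[0][1] = min over k of (A[0][0] + B[0][1] = -1 + 4 = 3, A[0][1] + B[1][1] = 6 + 4 = 10, A[0][2] + B[2][1] = -5 + 6 = 1) = 1 (attained at k = 2)
  C[0][2] = min over k of (A[0][0] + B[0][2] = -1 + 2 = 1, A[0][1] + B[1][2] = 6 + -2 = 4, A[0][2] + B[2][2] = -5 + 2 = -3) = -3 (attained at k = 2)
  C[1][0] = min over k of (A[1][0] + B[0][0] = 1 + -3 = -2, A[1][1] + B[1][0] = 3 + 3 = 6, A[1][2] + B[2][0] = 4 + 1 = 5) = -2 (attained at k = 0)
  C[1][1] = min over k of (A[1][0] + B[0][1] = 1 + 4 = 5, A[1][1] + B[1][1] = 3 + 4 = 7, A[1][2] + B[2][1] = 4 + 6 = 10) = 5 (attained at k = 0)
  C[1][2] = min over k of (A[1][0] + B[0][2] = 1 + 2 = 3, A[1][1] + B[1][2] = 3 + -2 = 1, A[1][2] + B[2][2] = 4 + 2 = 6) = 1 (attained at k = 1)
  C[2][0] = min over k of (A[2][0] + B[0][0] = 9 + -3 = 6, A[2][1] + B[1][0] = 0 + 3 = 3, A[2][2] + B[2][0] = -5 + 1 = -4) = -4 (attained at k = 2)
  C[2][1] = min over k of (A[2][0] + B[0][1] = 9 + 4 = 13, A[2][1] + B[1][1] = 0 + 4 = 4, A[2][2] + B[2][1] = -5 + 6 = 1) = 1 (attained at k = 2)
  C[2][2] = min over k of (A[2][0] + B[0][2] = 9 + 2 = 11, A[2][1] + B[1][2] = 0 + -2 = -2, A[2][2] + B[2][2] = -5 + 2 = -3) = -3 (attained at k = 2)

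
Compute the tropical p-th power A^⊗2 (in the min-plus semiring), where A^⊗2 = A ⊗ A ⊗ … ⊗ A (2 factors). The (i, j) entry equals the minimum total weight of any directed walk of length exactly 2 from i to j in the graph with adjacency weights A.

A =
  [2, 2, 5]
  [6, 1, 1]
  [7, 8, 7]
A^⊗2 =
  [4, 3, 3]
  [7, 2, 2]
  [9, 9, 9]

Each entry (A^⊗2)_ij equals the minimum over all length-2 walks i = v_0 → v_1 → … → v_2 = j of Σ_t A[v_t][v_{t+1}]. For example, for (i, j) = (0, 2) we minimise over 3 possible intermediate vertex sequences; the minimum is 3, attained along the walk 0 → 1 → 2.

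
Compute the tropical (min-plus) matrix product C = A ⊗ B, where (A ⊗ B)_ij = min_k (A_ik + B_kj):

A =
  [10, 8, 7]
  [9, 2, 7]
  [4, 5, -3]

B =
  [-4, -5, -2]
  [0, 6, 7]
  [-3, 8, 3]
A ⊗ B =
  [4, 5, 8]
  [2, 4, 7]
  [-6, -1, 0]

Apply the min-plus product entry-by-entry:
  C[0][0] = min over k of (A[0][0] + B[0][0] = 10 + -4 = 6, A[0][1] + B[1][0] = 8 + 0 = 8, A[0][2] + B[2][0] = 7 + -3 = 4) = 4 (attained at k = 2)
  C[0][1] = min over k of (A[0][0] + B[0][1] = 10 + -5 = 5, A[0][1] + B[1][1] = 8 + 6 = 14, A[0][2] + B[2][1] = 7 + 8 = 15) = 5 (attained at k = 0)
  C[0][2] = min over k of (A[0][0] + B[0][2] = 10 + -2 = 8, A[0][1] + B[1][2] = 8 + 7 = 15, A[0][2] + B[2][2] = 7 + 3 = 10) = 8 (attained at k = 0)
  C[1][0] = min over k of (A[1][0] + B[0][0] = 9 + -4 = 5, A[1][1] + B[1][0] = 2 + 0 = 2, A[1][2] + B[2][0] = 7 + -3 = 4) = 2 (attained at k = 1)
  C[1][1] = min over k of (A[1][0] + B[0][1] = 9 + -5 = 4, A[1][1] + B[1][1] = 2 + 6 = 8, A[1][2] + B[2][1] = 7 + 8 = 15) = 4 (attained at k = 0)
  C[1][2] = min over k of (A[1][0] + B[0][2] = 9 + -2 = 7, A[1][1] + B[1][2] = 2 + 7 = 9, A[1][2] + B[2][2] = 7 + 3 = 10) = 7 (attained at k = 0)
  C[2][0] = min over k of (A[2][0] + B[0][0] = 4 + -4 = 0, A[2][1] + B[1][0] = 5 + 0 = 5, A[2][2] + B[2][0] = -3 + -3 = -6) = -6 (attained at k = 2)
  C[2][1] = min over k of (A[2][0] + B[0][1] = 4 + -5 = -1, A[2][1] + B[1][1] = 5 + 6 = 11, A[2][2] + B[2][1] = -3 + 8 = 5) = -1 (attained at k = 0)
  C[2][2] = min over k of (A[2][0] + B[0][2] = 4 + -2 = 2, A[2][1] + B[1][2] = 5 + 7 = 12, A[2][2] + B[2][2] = -3 + 3 = 0) = 0 (attained at k = 2)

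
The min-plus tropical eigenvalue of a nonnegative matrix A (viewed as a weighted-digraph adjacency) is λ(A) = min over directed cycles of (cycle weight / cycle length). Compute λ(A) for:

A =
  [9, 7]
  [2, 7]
λ(A) = 9/2

Enumerate directed cycles and compute their means (weight / length). Sample:
  cycle 0 → 0: weight = 9, length = 1, mean = 9/1 ≈ 9.000
  cycle 1 → 1: weight = 7, length = 1, mean = 7/1 ≈ 7.000
  cycle 0 → 1 → 0: weight = 9, length = 2, mean = 9/2 ≈ 4.500
  cycle 1 → 0 → 1: weight = 9, length = 2, mean = 9/2 ≈ 4.500
Minimum mean = 4.500, attained e.g. along the cycle 0 → 1 → 0 with weight 9 and length 2. So λ(A) = 9/2 = 9/2.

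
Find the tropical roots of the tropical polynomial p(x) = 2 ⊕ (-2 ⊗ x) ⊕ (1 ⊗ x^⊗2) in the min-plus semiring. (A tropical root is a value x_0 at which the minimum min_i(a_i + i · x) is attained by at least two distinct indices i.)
Roots: {-3, 4}

Each tropical root is a break point of the lower envelope of the lines y = a_i + i · x (there are 3 lines, with slopes 0, 1, ..., 2). Only the lines that attain the minimum somewhere contribute to roots; other lines are dominated. Here the surviving (envelope) indices are i = 2, i = 1, i = 0.
Intersections between consecutive envelope lines give the roots: for adjacent envelope indices i < j the intersection is x = (a_i − a_j) / (j − i). Reading off the sorted break points: {-3, 4}.
Verification: at each break x_0, at least two indices attain the minimum of min_i(a_i + i · x_0).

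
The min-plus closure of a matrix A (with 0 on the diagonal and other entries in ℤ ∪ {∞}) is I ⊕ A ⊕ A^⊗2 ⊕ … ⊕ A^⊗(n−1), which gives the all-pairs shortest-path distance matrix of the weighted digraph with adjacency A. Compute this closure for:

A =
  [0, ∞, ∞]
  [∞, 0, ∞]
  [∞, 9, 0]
Closure =
  [0, ∞, ∞]
  [∞, 0, ∞]
  [∞, 9, 0]

This is the Floyd-Warshall all-pairs shortest-path computation. For each intermediate vertex k = 0, 1, …, 2, update dist[i][j] ← min(dist[i][j], dist[i][k] + dist[k][j]). The final matrix gives, for each (i, j), the minimum total weight of any directed path from i to j (possibly empty when i = j).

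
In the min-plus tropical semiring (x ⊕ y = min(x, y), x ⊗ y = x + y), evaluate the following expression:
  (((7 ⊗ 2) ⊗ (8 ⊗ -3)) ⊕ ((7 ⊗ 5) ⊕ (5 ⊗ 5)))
(((7 ⊗ 2) ⊗ (8 ⊗ -3)) ⊕ ((7 ⊗ 5) ⊕ (5 ⊗ 5))) = 10

Expand innermost to outermost. Recall ⊕ takes the minimum of its arguments and ⊗ takes their sum. Working out the expression (((7 ⊗ 2) ⊗ (8 ⊗ -3)) ⊕ ((7 ⊗ 5) ⊕ (5 ⊗ 5))) gives 10.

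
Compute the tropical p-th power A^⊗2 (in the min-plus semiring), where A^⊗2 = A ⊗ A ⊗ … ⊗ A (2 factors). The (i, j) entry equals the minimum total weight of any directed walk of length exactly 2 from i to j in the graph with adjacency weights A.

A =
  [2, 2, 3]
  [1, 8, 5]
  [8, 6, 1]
A^⊗2 =
  [3, 4, 4]
  [3, 3, 4]
  [7, 7, 2]

Each entry (A^⊗2)_ij equals the minimum over all length-2 walks i = v_0 → v_1 → … → v_2 = j of Σ_t A[v_t][v_{t+1}]. For example, for (i, j) = (0, 2) we minimise over 3 possible intermediate vertex sequences; the minimum is 4, attained along the walk 0 → 2 → 2.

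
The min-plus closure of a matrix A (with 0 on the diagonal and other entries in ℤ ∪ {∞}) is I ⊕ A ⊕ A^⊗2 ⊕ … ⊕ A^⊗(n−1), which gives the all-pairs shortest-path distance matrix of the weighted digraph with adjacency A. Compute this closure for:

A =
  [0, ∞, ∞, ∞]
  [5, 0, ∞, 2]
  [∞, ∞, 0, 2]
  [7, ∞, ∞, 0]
Closure =
  [0, ∞, ∞, ∞]
  [5, 0, ∞, 2]
  [9, ∞, 0, 2]
  [7, ∞, ∞, 0]

This is the Floyd-Warshall all-pairs shortest-path computation. For each intermediate vertex k = 0, 1, …, 3, update dist[i][j] ← min(dist[i][j], dist[i][k] + dist[k][j]). The final matrix gives, for each (i, j), the minimum total weight of any directed path from i to j (possibly empty when i = j).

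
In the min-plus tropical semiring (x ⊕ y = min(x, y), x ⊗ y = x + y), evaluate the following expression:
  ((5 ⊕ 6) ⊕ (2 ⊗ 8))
((5 ⊕ 6) ⊕ (2 ⊗ 8)) = 5

Expand innermost to outermost. Recall ⊕ takes the minimum of its arguments and ⊗ takes their sum. Working out the expression ((5 ⊕ 6) ⊕ (2 ⊗ 8)) gives 5.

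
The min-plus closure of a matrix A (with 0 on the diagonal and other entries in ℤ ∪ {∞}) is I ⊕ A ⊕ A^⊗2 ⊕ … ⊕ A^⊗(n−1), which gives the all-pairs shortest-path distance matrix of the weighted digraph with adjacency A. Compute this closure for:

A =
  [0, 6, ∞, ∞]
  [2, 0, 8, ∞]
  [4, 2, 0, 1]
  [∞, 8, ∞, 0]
Closure =
  [0, 6, 14, 15]
  [2, 0, 8, 9]
  [4, 2, 0, 1]
  [10, 8, 16, 0]

This is the Floyd-Warshall all-pairs shortest-path computation. For each intermediate vertex k = 0, 1, …, 3, update dist[i][j] ← min(dist[i][j], dist[i][k] + dist[k][j]). The final matrix gives, for each (i, j), the minimum total weight of any directed path from i to j (possibly empty when i = j).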